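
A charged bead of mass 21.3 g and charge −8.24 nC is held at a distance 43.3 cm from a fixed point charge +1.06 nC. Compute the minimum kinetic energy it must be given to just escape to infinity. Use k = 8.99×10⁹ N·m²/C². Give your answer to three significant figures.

1.81×10⁻⁷ J

To just escape, total mechanical energy must reach zero at infinity: ½mv²_min + U = 0, so ½mv²_min = −U = |kQq|/r.
|U| = |kQq|/r = (8.99×10⁹ N·m²/C²)(1.06×10⁻⁹)(8.24×10⁻⁹)/(0.433) = 1.81×10⁻⁷ J.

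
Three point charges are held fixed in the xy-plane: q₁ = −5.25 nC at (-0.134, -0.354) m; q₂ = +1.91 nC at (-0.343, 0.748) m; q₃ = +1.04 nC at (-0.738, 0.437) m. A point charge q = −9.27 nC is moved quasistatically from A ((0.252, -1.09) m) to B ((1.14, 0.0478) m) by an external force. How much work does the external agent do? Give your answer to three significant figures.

For quasistatic motion the external work equals the change in potential energy: W_ext = qΔV = q(V_B − V_A).
At A: distances to the source charges are 0.831 m, 1.93 m, 1.82 m; V_A = Σ kqᵢ/rᵢ = -42.8 V.
At B: distances to the source charges are 1.34 m, 1.64 m, 1.92 m; V_B = Σ kqᵢ/rᵢ = -20.0 V.
ΔV = V_B − V_A = 22.8 V.
W_ext = qΔV = (-9.27×10⁻⁹ C)(22.8 V) = -2.11×10⁻⁷ J.

-2.11×10⁻⁷ J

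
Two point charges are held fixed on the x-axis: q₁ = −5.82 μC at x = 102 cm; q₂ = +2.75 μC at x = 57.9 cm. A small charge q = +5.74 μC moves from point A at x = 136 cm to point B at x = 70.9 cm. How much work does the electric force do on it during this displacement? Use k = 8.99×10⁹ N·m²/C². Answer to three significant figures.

-0.828 J

The work done by the electric force is W_field = −ΔU = −q(V_B − V_A) = q(V_A − V_B).
At A: distances to the source charges are 0.340 m, 0.781 m; V_A = Σ kqᵢ/rᵢ = -1.22×10⁵ V.
At B: distances to the source charges are 0.311 m, 0.130 m; V_B = Σ kqᵢ/rᵢ = 2.19×10⁴ V.
ΔV = V_B − V_A = 1.44×10⁵ V.
W_field = −qΔV = −(5.74×10⁻⁶ C)(1.44×10⁵ V) = -0.828 J.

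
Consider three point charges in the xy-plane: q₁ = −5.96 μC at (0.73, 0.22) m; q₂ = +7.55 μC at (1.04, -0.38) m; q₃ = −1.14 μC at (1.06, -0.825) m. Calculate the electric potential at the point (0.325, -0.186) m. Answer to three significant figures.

Electric potential is a scalar, so the contributions from each charge add algebraically: V = Σ kqᵢ/rᵢ.
Distances from the field point to each charge: r₁ = 0.573 m, r₂ = 0.741 m, r₃ = 0.974 m.
V = k[(-5.96×10⁻⁶)/(0.573) + (7.55×10⁻⁶)/(0.741) + (-1.14×10⁻⁶)/(0.974)] = -1.23×10⁴ V.

-1.23×10⁴ V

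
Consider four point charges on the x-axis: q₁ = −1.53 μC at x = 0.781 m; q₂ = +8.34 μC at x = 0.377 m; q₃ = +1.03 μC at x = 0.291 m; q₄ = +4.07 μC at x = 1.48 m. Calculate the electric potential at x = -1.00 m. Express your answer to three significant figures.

6.87×10⁴ V

Electric potential is a scalar, so the contributions from each charge add algebraically: V = Σ kqᵢ/rᵢ.
Distances from the field point to each charge: r₁ = 1.78 m, r₂ = 1.38 m, r₃ = 1.29 m, r₄ = 2.48 m.
V = k[(-1.53×10⁻⁶)/(1.78) + (8.34×10⁻⁶)/(1.38) + (1.03×10⁻⁶)/(1.29) + (4.07×10⁻⁶)/(2.48)] = 6.87×10⁴ V.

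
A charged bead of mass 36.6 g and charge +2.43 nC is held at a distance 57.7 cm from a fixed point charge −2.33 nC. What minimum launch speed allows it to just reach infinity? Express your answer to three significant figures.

2.20×10⁻³ m/s

To just escape, total mechanical energy must reach zero at infinity: ½mv²_min + U = 0, so ½mv²_min = −U = |kQq|/r.
|U| = |kQq|/r = (8.99×10⁹ N·m²/C²)(2.33×10⁻⁹)(2.43×10⁻⁹)/(0.577) = 8.82×10⁻⁸ J.
v_min = √(2|U|/m) = √(2·8.82×10⁻⁸/0.0366) = 2.20×10⁻³ m/s.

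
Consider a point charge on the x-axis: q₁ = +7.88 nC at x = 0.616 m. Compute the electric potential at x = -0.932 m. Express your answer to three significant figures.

Electric potential is a scalar, so the contributions from each charge add algebraically: V = Σ kqᵢ/rᵢ.
V = k[(7.88×10⁻⁹)/(1.55)] = 45.8 V.

45.8 V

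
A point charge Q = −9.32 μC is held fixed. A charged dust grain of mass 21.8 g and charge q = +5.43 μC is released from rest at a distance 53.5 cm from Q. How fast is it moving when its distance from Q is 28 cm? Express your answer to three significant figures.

Only the electrostatic force acts, so mechanical energy is conserved: ½mv² = U₁ − U₂ = kQq(1/r₁ − 1/r₂).
U₁ − U₂ = (8.99×10⁹ N·m²/C²)(-9.32×10⁻⁶ C)(5.43×10⁻⁶ C)(1/0.535 − 1/0.280) = 0.774 J.
v = √(2·0.774/0.0218) = 8.43 m/s.

8.43 m/s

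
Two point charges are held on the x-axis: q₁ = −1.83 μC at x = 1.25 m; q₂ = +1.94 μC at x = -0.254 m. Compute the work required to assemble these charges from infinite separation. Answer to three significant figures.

The assembly work is the sum of pairwise potential energies, U = Σ_{i<j} kqᵢqⱼ/rᵢⱼ.
Pair separations: r₁₂ = 1.50 m.
U = (-0.0212) = -0.0212 J.

-0.0212 J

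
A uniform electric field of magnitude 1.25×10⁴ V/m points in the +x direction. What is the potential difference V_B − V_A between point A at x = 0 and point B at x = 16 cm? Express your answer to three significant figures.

In a uniform field, potential decreases in the direction of E: V_B − V_A = −E·Δx.
V_B − V_A = −(1.25×10⁴ V/m)(0.160 m) = -2000 V.

-2000 V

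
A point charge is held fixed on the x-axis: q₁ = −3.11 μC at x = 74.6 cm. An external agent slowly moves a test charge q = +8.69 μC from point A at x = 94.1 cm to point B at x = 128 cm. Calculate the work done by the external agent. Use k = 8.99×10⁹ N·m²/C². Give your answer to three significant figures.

For quasistatic motion the external work equals the change in potential energy: W_ext = qΔV = q(V_B − V_A).
At A: distance to the source charge is 0.195 m; V_A = kq₁/r = -1.43×10⁵ V.
At B: distance to the source charge is 0.534 m; V_B = kq₁/r = -5.24×10⁴ V.
ΔV = V_B − V_A = 9.10×10⁴ V.
W_ext = qΔV = (8.69×10⁻⁶ C)(9.10×10⁴ V) = 0.791 J.

0.791 J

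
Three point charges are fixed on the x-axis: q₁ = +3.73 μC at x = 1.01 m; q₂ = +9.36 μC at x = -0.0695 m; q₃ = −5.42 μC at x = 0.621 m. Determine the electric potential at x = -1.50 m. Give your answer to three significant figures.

4.92×10⁴ V

The total potential is the scalar sum of each charge's contribution, V = Σ kqᵢ/rᵢ.
Distances from the field point to each charge: r₁ = 2.51 m, r₂ = 1.43 m, r₃ = 2.12 m.
V = k[(3.73×10⁻⁶)/(2.51) + (9.36×10⁻⁶)/(1.43) + (-5.42×10⁻⁶)/(2.12)] = 4.92×10⁴ V.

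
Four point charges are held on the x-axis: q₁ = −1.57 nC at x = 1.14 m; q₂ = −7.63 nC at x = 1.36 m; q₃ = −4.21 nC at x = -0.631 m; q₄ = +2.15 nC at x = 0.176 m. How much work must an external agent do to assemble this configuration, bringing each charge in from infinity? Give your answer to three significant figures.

The assembly work is the sum of pairwise potential energies, U = Σ_{i<j} kqᵢqⱼ/rᵢⱼ.
Pair separations: r₁₂ = 0.220 m, r₁₃ = 1.77 m, r₁₄ = 0.964 m, r₂₃ = 1.99 m, r₂₄ = 1.18 m, r₃₄ = 0.807 m.
Summing all 6 pair terms gives U = 4.11×10⁻⁷ J.

4.11×10⁻⁷ J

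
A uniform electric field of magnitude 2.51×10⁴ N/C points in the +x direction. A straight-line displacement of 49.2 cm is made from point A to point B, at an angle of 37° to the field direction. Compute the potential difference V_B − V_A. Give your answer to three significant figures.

Only the component of displacement along E changes the potential: ΔV = −E·d·cosθ.
ΔV = −(2.51×10⁴ V/m)(0.492 m)cos37° = -9860 V.

-9860 V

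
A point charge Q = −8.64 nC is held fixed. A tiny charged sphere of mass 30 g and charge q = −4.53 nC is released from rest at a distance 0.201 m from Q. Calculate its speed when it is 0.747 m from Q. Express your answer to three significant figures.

9.24×10⁻³ m/s

Only the electrostatic force acts, so mechanical energy is conserved: ½mv² = U₁ − U₂ = kQq(1/r₁ − 1/r₂).
U₁ − U₂ = (8.99×10⁹ N·m²/C²)(-8.64×10⁻⁹ C)(-4.53×10⁻⁹ C)(1/0.201 − 1/0.747) = 1.28×10⁻⁶ J.
v = √(2·1.28×10⁻⁶/0.0300) = 9.24×10⁻³ m/s.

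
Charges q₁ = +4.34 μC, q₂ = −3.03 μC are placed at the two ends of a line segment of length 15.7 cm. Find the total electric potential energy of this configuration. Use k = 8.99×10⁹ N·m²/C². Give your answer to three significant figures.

The work to assemble the configuration equals its total potential energy, U = Σ kqᵢqⱼ/rᵢⱼ over all pairs.
The separation is r = 0.157 m.
U = (-0.753) = -0.753 J.

-0.753 J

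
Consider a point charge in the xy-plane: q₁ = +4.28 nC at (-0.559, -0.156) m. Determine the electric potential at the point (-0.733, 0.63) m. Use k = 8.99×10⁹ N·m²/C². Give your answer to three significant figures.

47.8 V

Electric potential is a scalar, so the contributions from each charge add algebraically: V = Σ kqᵢ/rᵢ.
Distances from the field point to each charge: r₁ = 0.805 m.
V = k[(4.28×10⁻⁹)/(0.805)] = 47.8 V.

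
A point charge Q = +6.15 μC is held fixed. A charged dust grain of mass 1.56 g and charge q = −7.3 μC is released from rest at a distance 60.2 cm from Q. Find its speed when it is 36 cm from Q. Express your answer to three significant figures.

24.0 m/s

Only the electrostatic force acts, so mechanical energy is conserved: ½mv² = U₁ − U₂ = kQq(1/r₁ − 1/r₂).
U₁ − U₂ = (8.99×10⁹ N·m²/C²)(6.15×10⁻⁶ C)(-7.30×10⁻⁶ C)(1/0.602 − 1/0.360) = 0.451 J.
v = √(2·0.451/1.56×10⁻³) = 24.0 m/s.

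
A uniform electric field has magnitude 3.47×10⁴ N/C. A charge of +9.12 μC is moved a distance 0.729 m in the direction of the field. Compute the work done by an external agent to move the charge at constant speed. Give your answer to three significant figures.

-0.231 J

The potential change for a displacement 0.729 m in the direction of the field is ΔV = −Ed = -2.53×10⁴ V.
W_ext = qΔV = -0.231 J.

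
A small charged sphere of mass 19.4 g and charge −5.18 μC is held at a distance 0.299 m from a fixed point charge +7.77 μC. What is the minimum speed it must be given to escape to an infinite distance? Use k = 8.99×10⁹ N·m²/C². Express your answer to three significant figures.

11.2 m/s

To just escape, total mechanical energy must reach zero at infinity: ½mv²_min + U = 0, so ½mv²_min = −U = |kQq|/r.
|U| = |kQq|/r = (8.99×10⁹ N·m²/C²)(7.77×10⁻⁶)(5.18×10⁻⁶)/(0.299) = 1.21 J.
v_min = √(2|U|/m) = √(2·1.21/0.0194) = 11.2 m/s.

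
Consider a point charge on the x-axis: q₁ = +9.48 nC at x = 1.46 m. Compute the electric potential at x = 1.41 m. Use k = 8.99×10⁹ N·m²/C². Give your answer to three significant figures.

The total potential is the scalar sum of each charge's contribution, V = Σ kqᵢ/rᵢ.
V = k[(9.48×10⁻⁹)/(0.0500)] = 1700 V.

1700 V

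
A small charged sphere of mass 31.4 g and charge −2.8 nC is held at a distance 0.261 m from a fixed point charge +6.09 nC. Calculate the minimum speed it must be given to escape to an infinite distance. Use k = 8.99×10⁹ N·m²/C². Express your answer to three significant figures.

To just escape, total mechanical energy must reach zero at infinity: ½mv²_min + U = 0, so ½mv²_min = −U = |kQq|/r.
|U| = |kQq|/r = (8.99×10⁹ N·m²/C²)(6.09×10⁻⁹)(2.80×10⁻⁹)/(0.261) = 5.87×10⁻⁷ J.
v_min = √(2|U|/m) = √(2·5.87×10⁻⁷/0.0314) = 6.12×10⁻³ m/s.

6.12×10⁻³ m/s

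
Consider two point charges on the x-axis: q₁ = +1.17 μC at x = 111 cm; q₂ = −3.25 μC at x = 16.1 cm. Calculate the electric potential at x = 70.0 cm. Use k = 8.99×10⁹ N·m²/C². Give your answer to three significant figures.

Electric potential is a scalar, so the contributions from each charge add algebraically: V = Σ kqᵢ/rᵢ.
Distances from the field point to each charge: r₁ = 0.410 m, r₂ = 0.539 m.
V = k[(1.17×10⁻⁶)/(0.410) + (-3.25×10⁻⁶)/(0.539)] = -2.86×10⁴ V.

-2.86×10⁴ V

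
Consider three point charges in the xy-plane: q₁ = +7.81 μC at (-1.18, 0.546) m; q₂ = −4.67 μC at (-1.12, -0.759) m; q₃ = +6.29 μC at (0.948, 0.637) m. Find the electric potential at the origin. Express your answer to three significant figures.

The total potential is the scalar sum of each charge's contribution, V = Σ kqᵢ/rᵢ.
Distances from the field point to each charge: r₁ = 1.30 m, r₂ = 1.35 m, r₃ = 1.14 m.
V = k[(7.81×10⁻⁶)/(1.30) + (-4.67×10⁻⁶)/(1.35) + (6.29×10⁻⁶)/(1.14)] = 7.25×10⁴ V.

7.25×10⁴ V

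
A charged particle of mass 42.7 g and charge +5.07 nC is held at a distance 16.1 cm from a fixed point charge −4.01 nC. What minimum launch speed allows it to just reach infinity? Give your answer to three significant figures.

To just escape, total mechanical energy must reach zero at infinity: ½mv²_min + U = 0, so ½mv²_min = −U = |kQq|/r.
|U| = |kQq|/r = (8.99×10⁹ N·m²/C²)(4.01×10⁻⁹)(5.07×10⁻⁹)/(0.161) = 1.14×10⁻⁶ J.
v_min = √(2|U|/m) = √(2·1.14×10⁻⁶/0.0427) = 7.29×10⁻³ m/s.

7.29×10⁻³ m/s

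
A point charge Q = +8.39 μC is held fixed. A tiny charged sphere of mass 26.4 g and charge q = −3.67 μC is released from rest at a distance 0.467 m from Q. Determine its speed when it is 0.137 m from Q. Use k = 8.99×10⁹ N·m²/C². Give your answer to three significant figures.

10.4 m/s

Only the electrostatic force acts, so mechanical energy is conserved: ½mv² = U₁ − U₂ = kQq(1/r₁ − 1/r₂).
U₁ − U₂ = (8.99×10⁹ N·m²/C²)(8.39×10⁻⁶ C)(-3.67×10⁻⁶ C)(1/0.467 − 1/0.137) = 1.43 J.
v = √(2·1.43/0.0264) = 10.4 m/s.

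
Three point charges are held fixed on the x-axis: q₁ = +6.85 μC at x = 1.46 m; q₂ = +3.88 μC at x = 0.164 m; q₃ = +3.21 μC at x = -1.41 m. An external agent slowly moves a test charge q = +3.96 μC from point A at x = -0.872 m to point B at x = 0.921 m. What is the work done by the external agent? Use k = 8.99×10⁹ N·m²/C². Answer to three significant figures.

For quasistatic motion the external work equals the change in potential energy: W_ext = qΔV = q(V_B − V_A).
At A: distances to the source charges are 2.33 m, 1.04 m, 0.538 m; V_A = Σ kqᵢ/rᵢ = 1.14×10⁵ V.
At B: distances to the source charges are 0.539 m, 0.757 m, 2.33 m; V_B = Σ kqᵢ/rᵢ = 1.73×10⁵ V.
ΔV = V_B − V_A = 5.90×10⁴ V.
W_ext = qΔV = (3.96×10⁻⁶ C)(5.90×10⁴ V) = 0.234 J.

0.234 J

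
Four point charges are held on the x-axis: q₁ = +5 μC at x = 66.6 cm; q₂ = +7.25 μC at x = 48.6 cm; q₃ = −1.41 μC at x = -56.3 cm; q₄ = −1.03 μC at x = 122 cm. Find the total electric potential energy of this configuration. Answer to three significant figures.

The work to assemble the configuration equals its total potential energy, U = Σ kqᵢqⱼ/rᵢⱼ over all pairs.
Pair separations: r₁₂ = 0.180 m, r₁₃ = 1.23 m, r₁₄ = 0.554 m, r₂₃ = 1.05 m, r₂₄ = 0.734 m, r₃₄ = 1.78 m.
Summing all 6 pair terms gives U = 1.50 J.

1.50 J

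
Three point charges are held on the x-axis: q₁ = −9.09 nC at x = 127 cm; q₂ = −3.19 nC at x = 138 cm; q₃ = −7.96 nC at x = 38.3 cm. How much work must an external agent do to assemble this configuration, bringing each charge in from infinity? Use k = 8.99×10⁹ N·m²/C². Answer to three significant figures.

3.33×10⁻⁶ J

The work to assemble the configuration equals its total potential energy, U = Σ kqᵢqⱼ/rᵢⱼ over all pairs.
Pair separations: r₁₂ = 0.110 m, r₁₃ = 0.887 m, r₂₃ = 0.997 m.
U = (2.37×10⁻⁶) + (7.33×10⁻⁷) + (2.29×10⁻⁷) = 3.33×10⁻⁶ J.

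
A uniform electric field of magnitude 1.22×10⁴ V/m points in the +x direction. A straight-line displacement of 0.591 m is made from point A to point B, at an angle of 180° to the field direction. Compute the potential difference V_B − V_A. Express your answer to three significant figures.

Only the component of displacement along E changes the potential: ΔV = −E·d·cosθ.
ΔV = −(1.22×10⁴ V/m)(0.591 m)cos180° = 7210 V.

7210 V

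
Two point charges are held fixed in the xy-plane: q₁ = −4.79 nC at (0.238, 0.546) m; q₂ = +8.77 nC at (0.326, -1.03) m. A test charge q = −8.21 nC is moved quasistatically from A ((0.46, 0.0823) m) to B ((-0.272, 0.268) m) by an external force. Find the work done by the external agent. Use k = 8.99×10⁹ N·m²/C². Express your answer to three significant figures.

4.58×10⁻⁸ J

For quasistatic motion the external work equals the change in potential energy: W_ext = qΔV = q(V_B − V_A).
At A: distances to the source charges are 0.514 m, 1.12 m; V_A = Σ kqᵢ/rᵢ = -13.4 V.
At B: distances to the source charges are 0.581 m, 1.43 m; V_B = Σ kqᵢ/rᵢ = -19.0 V.
ΔV = V_B − V_A = -5.58 V.
W_ext = qΔV = (-8.21×10⁻⁹ C)(-5.58 V) = 4.58×10⁻⁸ J.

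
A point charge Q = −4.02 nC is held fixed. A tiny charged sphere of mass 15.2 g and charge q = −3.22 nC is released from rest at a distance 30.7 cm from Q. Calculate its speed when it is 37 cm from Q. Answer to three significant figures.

Only the electrostatic force acts, so mechanical energy is conserved: ½mv² = U₁ − U₂ = kQq(1/r₁ − 1/r₂).
U₁ − U₂ = (8.99×10⁹ N·m²/C²)(-4.02×10⁻⁹ C)(-3.22×10⁻⁹ C)(1/0.307 − 1/0.370) = 6.45×10⁻⁸ J.
v = √(2·6.45×10⁻⁸/0.0152) = 2.91×10⁻³ m/s.

2.91×10⁻³ m/s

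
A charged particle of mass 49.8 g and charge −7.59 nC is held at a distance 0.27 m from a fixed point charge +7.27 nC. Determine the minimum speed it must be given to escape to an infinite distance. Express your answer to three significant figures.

8.59×10⁻³ m/s

To just escape, total mechanical energy must reach zero at infinity: ½mv²_min + U = 0, so ½mv²_min = −U = |kQq|/r.
|U| = |kQq|/r = (8.99×10⁹ N·m²/C²)(7.27×10⁻⁹)(7.59×10⁻⁹)/(0.270) = 1.84×10⁻⁶ J.
v_min = √(2|U|/m) = √(2·1.84×10⁻⁶/0.0498) = 8.59×10⁻³ m/s.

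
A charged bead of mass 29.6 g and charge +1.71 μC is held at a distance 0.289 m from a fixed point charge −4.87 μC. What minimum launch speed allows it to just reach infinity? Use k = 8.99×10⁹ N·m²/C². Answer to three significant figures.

4.18 m/s

To just escape, total mechanical energy must reach zero at infinity: ½mv²_min + U = 0, so ½mv²_min = −U = |kQq|/r.
|U| = |kQq|/r = (8.99×10⁹ N·m²/C²)(4.87×10⁻⁶)(1.71×10⁻⁶)/(0.289) = 0.259 J.
v_min = √(2|U|/m) = √(2·0.259/0.0296) = 4.18 m/s.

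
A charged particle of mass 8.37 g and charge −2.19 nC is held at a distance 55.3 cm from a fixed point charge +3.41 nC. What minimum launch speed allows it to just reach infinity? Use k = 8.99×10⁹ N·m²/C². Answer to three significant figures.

To just escape, total mechanical energy must reach zero at infinity: ½mv²_min + U = 0, so ½mv²_min = −U = |kQq|/r.
|U| = |kQq|/r = (8.99×10⁹ N·m²/C²)(3.41×10⁻⁹)(2.19×10⁻⁹)/(0.553) = 1.21×10⁻⁷ J.
v_min = √(2|U|/m) = √(2·1.21×10⁻⁷/8.37×10⁻³) = 5.39×10⁻³ m/s.

5.39×10⁻³ m/s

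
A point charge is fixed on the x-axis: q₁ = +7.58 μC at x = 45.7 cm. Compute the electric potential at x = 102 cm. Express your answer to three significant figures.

Electric potential is a scalar, so the contributions from each charge add algebraically: V = Σ kqᵢ/rᵢ.
V = k[(7.58×10⁻⁶)/(0.563)] = 1.21×10⁵ V.

1.21×10⁵ V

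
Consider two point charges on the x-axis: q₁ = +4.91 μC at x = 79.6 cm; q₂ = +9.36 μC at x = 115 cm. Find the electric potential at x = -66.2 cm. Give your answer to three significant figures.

The total potential is the scalar sum of each charge's contribution, V = Σ kqᵢ/rᵢ.
Distances from the field point to each charge: r₁ = 1.46 m, r₂ = 1.81 m.
V = k[(4.91×10⁻⁶)/(1.46) + (9.36×10⁻⁶)/(1.81)] = 7.67×10⁴ V.

7.67×10⁴ V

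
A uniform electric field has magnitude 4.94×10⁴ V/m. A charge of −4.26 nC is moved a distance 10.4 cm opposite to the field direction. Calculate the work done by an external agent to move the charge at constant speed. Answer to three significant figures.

The potential change for a displacement 10.4 cm opposite to the field direction is ΔV = +Ed = 5140 V.
W_ext = qΔV = -2.19×10⁻⁵ J.

-2.19×10⁻⁵ J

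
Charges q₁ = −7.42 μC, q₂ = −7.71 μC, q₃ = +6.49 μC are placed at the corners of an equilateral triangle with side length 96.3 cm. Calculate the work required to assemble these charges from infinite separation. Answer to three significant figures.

The work to assemble the configuration equals its total potential energy, U = Σ kqᵢqⱼ/rᵢⱼ over all pairs.
All three pair separations equal the side length, 0.963 m.
U = (0.534) + (-0.450) + (-0.467) = -0.383 J.

-0.383 J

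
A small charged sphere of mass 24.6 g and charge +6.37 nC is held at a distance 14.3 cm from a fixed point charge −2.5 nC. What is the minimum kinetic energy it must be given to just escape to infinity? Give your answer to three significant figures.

To just escape, total mechanical energy must reach zero at infinity: ½mv²_min + U = 0, so ½mv²_min = −U = |kQq|/r.
|U| = |kQq|/r = (8.99×10⁹ N·m²/C²)(2.50×10⁻⁹)(6.37×10⁻⁹)/(0.143) = 1.00×10⁻⁶ J.

1.00×10⁻⁶ J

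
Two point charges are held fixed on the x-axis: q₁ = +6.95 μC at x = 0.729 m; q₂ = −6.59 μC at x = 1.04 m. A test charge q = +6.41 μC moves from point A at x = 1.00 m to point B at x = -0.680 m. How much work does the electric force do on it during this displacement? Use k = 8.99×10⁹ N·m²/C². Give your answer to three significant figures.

-8.08 J

The work done by the electric force is W_field = −ΔU = −q(V_B − V_A) = q(V_A − V_B).
At A: distances to the source charges are 0.271 m, 0.0400 m; V_A = Σ kqᵢ/rᵢ = -1.25×10⁶ V.
At B: distances to the source charges are 1.41 m, 1.72 m; V_B = Σ kqᵢ/rᵢ = 9900 V.
ΔV = V_B − V_A = 1.26×10⁶ V.
W_field = −qΔV = −(6.41×10⁻⁶ C)(1.26×10⁶ V) = -8.08 J.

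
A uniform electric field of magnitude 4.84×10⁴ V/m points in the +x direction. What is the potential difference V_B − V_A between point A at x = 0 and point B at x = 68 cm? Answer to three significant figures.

-3.29×10⁴ V

In a uniform field, potential decreases in the direction of E: V_B − V_A = −E·Δx.
V_B − V_A = −(4.84×10⁴ V/m)(0.680 m) = -3.29×10⁴ V.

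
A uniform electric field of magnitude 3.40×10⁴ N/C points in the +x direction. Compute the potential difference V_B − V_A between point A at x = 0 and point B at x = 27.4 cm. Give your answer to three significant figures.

In a uniform field, potential decreases in the direction of E: V_B − V_A = −E·Δx.
V_B − V_A = −(3.40×10⁴ V/m)(0.274 m) = -9320 V.

-9320 V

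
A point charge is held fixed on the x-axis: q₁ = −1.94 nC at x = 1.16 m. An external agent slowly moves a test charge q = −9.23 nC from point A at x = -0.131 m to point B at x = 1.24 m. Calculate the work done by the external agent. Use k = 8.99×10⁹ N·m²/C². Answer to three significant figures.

1.89×10⁻⁶ J

For quasistatic motion the external work equals the change in potential energy: W_ext = qΔV = q(V_B − V_A).
At A: distance to the source charge is 1.29 m; V_A = kq₁/r = -13.5 V.
At B: distance to the source charge is 0.0800 m; V_B = kq₁/r = -218 V.
ΔV = V_B − V_A = -204 V.
W_ext = qΔV = (-9.23×10⁻⁹ C)(-204 V) = 1.89×10⁻⁶ J.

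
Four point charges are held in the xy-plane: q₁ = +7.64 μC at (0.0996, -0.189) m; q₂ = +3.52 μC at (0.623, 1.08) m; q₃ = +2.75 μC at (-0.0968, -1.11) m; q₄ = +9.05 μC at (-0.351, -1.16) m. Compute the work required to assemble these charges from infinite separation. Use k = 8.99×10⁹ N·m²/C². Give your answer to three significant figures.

1.98 J

The assembly work is the sum of pairwise potential energies, U = Σ_{i<j} kqᵢqⱼ/rᵢⱼ.
Pair separations: r₁₂ = 1.37 m, r₁₃ = 0.942 m, r₁₄ = 1.07 m, r₂₃ = 2.31 m, r₂₄ = 2.44 m, r₃₄ = 0.259 m.
Summing all 6 pair terms gives U = 1.98 J.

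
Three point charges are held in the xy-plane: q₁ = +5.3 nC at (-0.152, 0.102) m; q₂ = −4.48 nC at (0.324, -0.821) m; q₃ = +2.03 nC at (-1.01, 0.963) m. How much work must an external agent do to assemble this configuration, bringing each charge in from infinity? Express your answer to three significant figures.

The work to assemble the configuration equals its total potential energy, U = Σ kqᵢqⱼ/rᵢⱼ over all pairs.
Pair separations: r₁₂ = 1.04 m, r₁₃ = 1.22 m, r₂₃ = 2.23 m.
U = (-2.06×10⁻⁷) + (7.96×10⁻⁸) + (-3.67×10⁻⁸) = -1.63×10⁻⁷ J.

-1.63×10⁻⁷ J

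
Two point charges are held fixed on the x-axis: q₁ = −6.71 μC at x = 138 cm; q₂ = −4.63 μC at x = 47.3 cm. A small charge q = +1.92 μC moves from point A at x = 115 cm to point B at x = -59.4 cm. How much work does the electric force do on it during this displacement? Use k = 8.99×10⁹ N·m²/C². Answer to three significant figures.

-0.488 J

The work done by the electric force is W_field = −ΔU = −q(V_B − V_A) = q(V_A − V_B).
At A: distances to the source charges are 0.230 m, 0.677 m; V_A = Σ kqᵢ/rᵢ = -3.24×10⁵ V.
At B: distances to the source charges are 1.97 m, 1.07 m; V_B = Σ kqᵢ/rᵢ = -6.96×10⁴ V.
ΔV = V_B − V_A = 2.54×10⁵ V.
W_field = −qΔV = −(1.92×10⁻⁶ C)(2.54×10⁵ V) = -0.488 J.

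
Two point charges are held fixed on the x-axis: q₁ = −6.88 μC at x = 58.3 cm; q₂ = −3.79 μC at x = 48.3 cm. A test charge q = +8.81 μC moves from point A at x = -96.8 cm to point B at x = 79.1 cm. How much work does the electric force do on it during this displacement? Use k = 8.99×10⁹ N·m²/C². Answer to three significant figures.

The work done by the electric force is W_field = −ΔU = −q(V_B − V_A) = q(V_A − V_B).
At A: distances to the source charges are 1.55 m, 1.45 m; V_A = Σ kqᵢ/rᵢ = -6.34×10⁴ V.
At B: distances to the source charges are 0.208 m, 0.308 m; V_B = Σ kqᵢ/rᵢ = -4.08×10⁵ V.
ΔV = V_B − V_A = -3.45×10⁵ V.
W_field = −qΔV = −(8.81×10⁻⁶ C)(-3.45×10⁵ V) = 3.04 J.

3.04 J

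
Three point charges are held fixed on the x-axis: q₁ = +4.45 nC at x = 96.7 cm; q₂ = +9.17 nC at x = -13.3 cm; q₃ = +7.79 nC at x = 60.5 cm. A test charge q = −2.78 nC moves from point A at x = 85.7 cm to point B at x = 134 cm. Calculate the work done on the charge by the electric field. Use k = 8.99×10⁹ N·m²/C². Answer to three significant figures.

The work done by the electric force is W_field = −ΔU = −q(V_B − V_A) = q(V_A − V_B).
At A: distances to the source charges are 0.110 m, 0.990 m, 0.252 m; V_A = Σ kqᵢ/rᵢ = 725 V.
At B: distances to the source charges are 0.373 m, 1.47 m, 0.735 m; V_B = Σ kqᵢ/rᵢ = 259 V.
ΔV = V_B − V_A = -466 V.
W_field = −qΔV = −(-2.78×10⁻⁹ C)(-466 V) = -1.30×10⁻⁶ J.

-1.30×10⁻⁶ J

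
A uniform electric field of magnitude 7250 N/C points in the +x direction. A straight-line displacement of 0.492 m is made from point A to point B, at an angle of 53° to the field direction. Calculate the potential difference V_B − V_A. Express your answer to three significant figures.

-2150 V

Only the component of displacement along E changes the potential: ΔV = −E·d·cosθ.
ΔV = −(7250 V/m)(0.492 m)cos53° = -2150 V.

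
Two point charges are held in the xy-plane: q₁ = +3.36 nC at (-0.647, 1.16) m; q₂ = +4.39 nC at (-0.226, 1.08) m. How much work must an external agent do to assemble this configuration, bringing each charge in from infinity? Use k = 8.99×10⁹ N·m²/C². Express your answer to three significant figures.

The work to assemble the configuration equals its total potential energy, U = Σ kqᵢqⱼ/rᵢⱼ over all pairs.
Pair separations: r₁₂ = 0.429 m.
U = (3.09×10⁻⁷) = 3.09×10⁻⁷ J.

3.09×10⁻⁷ J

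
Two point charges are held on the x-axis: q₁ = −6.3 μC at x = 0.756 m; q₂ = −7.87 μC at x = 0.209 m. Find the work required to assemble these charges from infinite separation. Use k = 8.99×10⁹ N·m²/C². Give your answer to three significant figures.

The work to assemble the configuration equals its total potential energy, U = Σ kqᵢqⱼ/rᵢⱼ over all pairs.
Pair separations: r₁₂ = 0.547 m.
U = (0.815) = 0.815 J.

0.815 J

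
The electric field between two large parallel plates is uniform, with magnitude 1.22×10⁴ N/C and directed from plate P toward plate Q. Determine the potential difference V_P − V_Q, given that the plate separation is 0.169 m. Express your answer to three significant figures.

In a uniform field, potential decreases in the direction of E: ΔV = −E·d for a displacement d parallel to E.
Going from Q to P is a displacement of 0.169 m opposite to the field, so V_P − V_Q = +Ed = 2060 V.

2060 V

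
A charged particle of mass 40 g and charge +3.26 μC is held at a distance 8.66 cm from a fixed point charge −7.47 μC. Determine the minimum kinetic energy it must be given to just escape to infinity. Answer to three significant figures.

2.53 J

To just escape, total mechanical energy must reach zero at infinity: ½mv²_min + U = 0, so ½mv²_min = −U = |kQq|/r.
|U| = |kQq|/r = (8.99×10⁹ N·m²/C²)(7.47×10⁻⁶)(3.26×10⁻⁶)/(0.0866) = 2.53 J.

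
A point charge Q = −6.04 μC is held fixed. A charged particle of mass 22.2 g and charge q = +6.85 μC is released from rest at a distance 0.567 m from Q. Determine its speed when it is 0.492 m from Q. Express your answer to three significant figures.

3.00 m/s

Only the electrostatic force acts, so mechanical energy is conserved: ½mv² = U₁ − U₂ = kQq(1/r₁ − 1/r₂).
U₁ − U₂ = (8.99×10⁹ N·m²/C²)(-6.04×10⁻⁶ C)(6.85×10⁻⁶ C)(1/0.567 − 1/0.492) = 0.100 J.
v = √(2·0.100/0.0222) = 3.00 m/s.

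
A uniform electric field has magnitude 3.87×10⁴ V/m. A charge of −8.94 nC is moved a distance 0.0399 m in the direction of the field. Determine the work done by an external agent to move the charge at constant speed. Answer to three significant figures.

The potential change for a displacement 0.0399 m in the direction of the field is ΔV = −Ed = -1540 V.
W_ext = qΔV = 1.38×10⁻⁵ J.

1.38×10⁻⁵ J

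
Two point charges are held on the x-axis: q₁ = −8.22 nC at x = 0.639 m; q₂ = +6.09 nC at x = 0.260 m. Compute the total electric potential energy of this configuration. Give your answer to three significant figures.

-1.19×10⁻⁶ J

The work to assemble the configuration equals its total potential energy, U = Σ kqᵢqⱼ/rᵢⱼ over all pairs.
Pair separations: r₁₂ = 0.379 m.
U = (-1.19×10⁻⁶) = -1.19×10⁻⁶ J.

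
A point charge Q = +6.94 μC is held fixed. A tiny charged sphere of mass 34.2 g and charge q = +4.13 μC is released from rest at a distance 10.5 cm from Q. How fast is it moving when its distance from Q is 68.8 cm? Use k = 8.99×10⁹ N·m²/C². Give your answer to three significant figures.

Only the electrostatic force acts, so mechanical energy is conserved: ½mv² = U₁ − U₂ = kQq(1/r₁ − 1/r₂).
U₁ − U₂ = (8.99×10⁹ N·m²/C²)(6.94×10⁻⁶ C)(4.13×10⁻⁶ C)(1/0.105 − 1/0.688) = 2.08 J.
v = √(2·2.08/0.0342) = 11.0 m/s.

11.0 m/s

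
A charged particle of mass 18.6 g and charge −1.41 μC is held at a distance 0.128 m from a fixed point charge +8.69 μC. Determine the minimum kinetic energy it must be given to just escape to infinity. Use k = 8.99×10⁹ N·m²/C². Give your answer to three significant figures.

To just escape, total mechanical energy must reach zero at infinity: ½mv²_min + U = 0, so ½mv²_min = −U = |kQq|/r.
|U| = |kQq|/r = (8.99×10⁹ N·m²/C²)(8.69×10⁻⁶)(1.41×10⁻⁶)/(0.128) = 0.861 J.

0.861 J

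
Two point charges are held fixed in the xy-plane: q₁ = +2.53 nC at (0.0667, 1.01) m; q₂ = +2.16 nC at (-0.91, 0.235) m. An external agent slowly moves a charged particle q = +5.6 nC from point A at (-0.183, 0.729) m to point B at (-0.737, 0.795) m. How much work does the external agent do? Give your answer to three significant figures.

For quasistatic motion the external work equals the change in potential energy: W_ext = qΔV = q(V_B − V_A).
At A: distances to the source charges are 0.376 m, 0.879 m; V_A = Σ kqᵢ/rᵢ = 82.6 V.
At B: distances to the source charges are 0.832 m, 0.586 m; V_B = Σ kqᵢ/rᵢ = 60.5 V.
ΔV = V_B − V_A = -22.1 V.
W_ext = qΔV = (5.60×10⁻⁹ C)(-22.1 V) = -1.24×10⁻⁷ J.

-1.24×10⁻⁷ J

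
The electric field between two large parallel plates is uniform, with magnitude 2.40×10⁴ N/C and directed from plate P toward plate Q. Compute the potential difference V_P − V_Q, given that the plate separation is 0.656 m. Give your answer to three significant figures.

In a uniform field, potential decreases in the direction of E: ΔV = −E·d for a displacement d parallel to E.
Going from Q to P is a displacement of 0.656 m opposite to the field, so V_P − V_Q = +Ed = 1.57×10⁴ V.

1.57×10⁴ V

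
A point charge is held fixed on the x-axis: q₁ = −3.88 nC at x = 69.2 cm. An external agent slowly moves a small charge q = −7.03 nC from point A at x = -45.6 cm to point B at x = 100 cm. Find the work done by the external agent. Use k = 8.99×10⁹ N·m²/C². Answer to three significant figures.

5.83×10⁻⁷ J

For quasistatic motion the external work equals the change in potential energy: W_ext = qΔV = q(V_B − V_A).
At A: distance to the source charge is 1.15 m; V_A = kq₁/r = -30.4 V.
At B: distance to the source charge is 0.308 m; V_B = kq₁/r = -113 V.
ΔV = V_B − V_A = -82.9 V.
W_ext = qΔV = (-7.03×10⁻⁹ C)(-82.9 V) = 5.83×10⁻⁷ J.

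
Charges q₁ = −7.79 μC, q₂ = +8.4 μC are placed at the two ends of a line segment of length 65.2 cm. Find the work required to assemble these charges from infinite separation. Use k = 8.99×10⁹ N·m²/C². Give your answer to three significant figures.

The work to assemble the configuration equals its total potential energy, U = Σ kqᵢqⱼ/rᵢⱼ over all pairs.
The separation is r = 0.652 m.
U = (-0.902) = -0.902 J.

-0.902 J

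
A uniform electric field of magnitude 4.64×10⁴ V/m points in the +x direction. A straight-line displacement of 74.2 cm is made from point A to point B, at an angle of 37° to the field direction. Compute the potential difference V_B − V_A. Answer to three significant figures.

Only the component of displacement along E changes the potential: ΔV = −E·d·cosθ.
ΔV = −(4.64×10⁴ V/m)(0.742 m)cos37° = -2.75×10⁴ V.

-2.75×10⁴ V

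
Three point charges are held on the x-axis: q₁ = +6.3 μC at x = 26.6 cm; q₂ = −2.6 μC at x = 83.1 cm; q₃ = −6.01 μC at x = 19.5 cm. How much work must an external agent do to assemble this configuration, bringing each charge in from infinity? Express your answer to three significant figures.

The assembly work is the sum of pairwise potential energies, U = Σ_{i<j} kqᵢqⱼ/rᵢⱼ.
Pair separations: r₁₂ = 0.565 m, r₁₃ = 0.0710 m, r₂₃ = 0.636 m.
U = (-0.261) + (-4.79) + (0.221) = -4.83 J.

-4.83 J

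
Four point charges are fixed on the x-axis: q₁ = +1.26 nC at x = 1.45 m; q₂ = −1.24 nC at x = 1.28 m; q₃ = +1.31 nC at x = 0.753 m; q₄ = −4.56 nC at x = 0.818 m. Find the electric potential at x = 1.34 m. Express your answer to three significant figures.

-141 V

Electric potential is a scalar, so the contributions from each charge add algebraically: V = Σ kqᵢ/rᵢ.
Distances from the field point to each charge: r₁ = 0.110 m, r₂ = 0.0600 m, r₃ = 0.587 m, r₄ = 0.522 m.
V = k[(1.26×10⁻⁹)/(0.110) + (-1.24×10⁻⁹)/(0.0600) + (1.31×10⁻⁹)/(0.587) + (-4.56×10⁻⁹)/(0.522)] = -141 V.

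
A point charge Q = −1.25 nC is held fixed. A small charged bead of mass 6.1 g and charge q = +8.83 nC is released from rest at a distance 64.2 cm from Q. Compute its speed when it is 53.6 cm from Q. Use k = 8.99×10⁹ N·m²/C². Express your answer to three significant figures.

Only the electrostatic force acts, so mechanical energy is conserved: ½mv² = U₁ − U₂ = kQq(1/r₁ − 1/r₂).
U₁ − U₂ = (8.99×10⁹ N·m²/C²)(-1.25×10⁻⁹ C)(8.83×10⁻⁹ C)(1/0.642 − 1/0.536) = 3.06×10⁻⁸ J.
v = √(2·3.06×10⁻⁸/6.10×10⁻³) = 3.17×10⁻³ m/s.

3.17×10⁻³ m/s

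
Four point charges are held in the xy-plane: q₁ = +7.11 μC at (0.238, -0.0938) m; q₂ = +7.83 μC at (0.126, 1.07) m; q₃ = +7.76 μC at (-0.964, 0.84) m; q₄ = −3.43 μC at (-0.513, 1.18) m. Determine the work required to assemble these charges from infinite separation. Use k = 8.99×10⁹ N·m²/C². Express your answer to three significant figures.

0.300 J

The assembly work is the sum of pairwise potential energies, U = Σ_{i<j} kqᵢqⱼ/rᵢⱼ.
Pair separations: r₁₂ = 1.17 m, r₁₃ = 1.52 m, r₁₄ = 1.48 m, r₂₃ = 1.11 m, r₂₄ = 0.648 m, r₃₄ = 0.565 m.
Summing all 6 pair terms gives U = 0.300 J.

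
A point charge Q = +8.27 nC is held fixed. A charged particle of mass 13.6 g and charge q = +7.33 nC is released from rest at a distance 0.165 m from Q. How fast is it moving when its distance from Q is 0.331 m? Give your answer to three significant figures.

Only the electrostatic force acts, so mechanical energy is conserved: ½mv² = U₁ − U₂ = kQq(1/r₁ − 1/r₂).
U₁ − U₂ = (8.99×10⁹ N·m²/C²)(8.27×10⁻⁹ C)(7.33×10⁻⁹ C)(1/0.165 − 1/0.331) = 1.66×10⁻⁶ J.
v = √(2·1.66×10⁻⁶/0.0136) = 0.0156 m/s.

0.0156 m/s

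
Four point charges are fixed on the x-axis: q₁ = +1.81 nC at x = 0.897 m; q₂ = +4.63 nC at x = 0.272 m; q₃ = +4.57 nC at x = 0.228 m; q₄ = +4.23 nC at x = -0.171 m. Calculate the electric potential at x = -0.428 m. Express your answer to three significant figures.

Electric potential is a scalar, so the contributions from each charge add algebraically: V = Σ kqᵢ/rᵢ.
Distances from the field point to each charge: r₁ = 1.32 m, r₂ = 0.700 m, r₃ = 0.656 m, r₄ = 0.257 m.
V = k[(1.81×10⁻⁹)/(1.32) + (4.63×10⁻⁹)/(0.700) + (4.57×10⁻⁹)/(0.656) + (4.23×10⁻⁹)/(0.257)] = 282 V.

282 V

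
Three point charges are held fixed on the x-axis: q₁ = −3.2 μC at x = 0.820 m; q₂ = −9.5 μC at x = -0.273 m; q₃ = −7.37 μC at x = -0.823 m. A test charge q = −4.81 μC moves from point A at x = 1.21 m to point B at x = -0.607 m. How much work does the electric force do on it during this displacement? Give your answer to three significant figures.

The work done by the electric force is W_field = −ΔU = −q(V_B − V_A) = q(V_A − V_B).
At A: distances to the source charges are 0.390 m, 1.48 m, 2.03 m; V_A = Σ kqᵢ/rᵢ = -1.64×10⁵ V.
At B: distances to the source charges are 1.43 m, 0.334 m, 0.216 m; V_B = Σ kqᵢ/rᵢ = -5.83×10⁵ V.
ΔV = V_B − V_A = -4.19×10⁵ V.
W_field = −qΔV = −(-4.81×10⁻⁶ C)(-4.19×10⁵ V) = -2.01 J.

-2.01 J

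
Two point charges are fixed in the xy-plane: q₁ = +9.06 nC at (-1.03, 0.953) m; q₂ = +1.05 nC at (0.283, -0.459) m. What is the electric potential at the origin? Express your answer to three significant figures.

75.5 V

Electric potential is a scalar, so the contributions from each charge add algebraically: V = Σ kqᵢ/rᵢ.
Distances from the field point to each charge: r₁ = 1.40 m, r₂ = 0.539 m.
V = k[(9.06×10⁻⁹)/(1.40) + (1.05×10⁻⁹)/(0.539)] = 75.5 V.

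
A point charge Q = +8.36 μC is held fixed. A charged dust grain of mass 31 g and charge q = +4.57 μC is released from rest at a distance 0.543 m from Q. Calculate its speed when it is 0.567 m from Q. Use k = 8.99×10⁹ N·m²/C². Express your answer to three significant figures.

1.31 m/s

Only the electrostatic force acts, so mechanical energy is conserved: ½mv² = U₁ − U₂ = kQq(1/r₁ − 1/r₂).
U₁ − U₂ = (8.99×10⁹ N·m²/C²)(8.36×10⁻⁶ C)(4.57×10⁻⁶ C)(1/0.543 − 1/0.567) = 0.0268 J.
v = √(2·0.0268/0.0310) = 1.31 m/s.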